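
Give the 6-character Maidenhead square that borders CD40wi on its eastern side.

Longitude subsquare w = 22; +1 → 23 = x.
The latitude characters are unchanged.

CD40xi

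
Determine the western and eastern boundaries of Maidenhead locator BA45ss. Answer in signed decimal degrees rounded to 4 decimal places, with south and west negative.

Field B=1, A=0: +1·20° lon, +0·10° lat → SW at lon -160°, lat -90°.
Square 4, 5: +4·2° lon, +5·1° lat → SW at lon -152°, lat -85°.
Subsquare s=18, s=18: +18·0.0833333° lon, +18·0.0416667° lat → SW at lon -150.5°, lat -84.25°.
Cell spans 0.0833333° lon × 0.0416667° lat.
west -150.5000, east -150.4167.

-150.5000, -150.4167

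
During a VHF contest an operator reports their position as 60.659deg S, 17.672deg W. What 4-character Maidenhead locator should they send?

IC19

Shift to the Maidenhead origin (180°W, 90°S): lon 162.33, lat 29.34.
Field: 162.33/20 → 8 → I, 29.34/10 → 2 → C; chars IC.
Square: 2.33/2 → 1, 9.34/1 → 9; chars 19.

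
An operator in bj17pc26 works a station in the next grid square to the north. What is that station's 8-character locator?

BJ17pc27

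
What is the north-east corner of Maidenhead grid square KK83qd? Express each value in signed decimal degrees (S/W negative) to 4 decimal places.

13.1667, 37.4167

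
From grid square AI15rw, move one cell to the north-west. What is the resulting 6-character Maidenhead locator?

AI15qx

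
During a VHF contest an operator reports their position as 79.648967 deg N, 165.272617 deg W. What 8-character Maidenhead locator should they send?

AQ79ip75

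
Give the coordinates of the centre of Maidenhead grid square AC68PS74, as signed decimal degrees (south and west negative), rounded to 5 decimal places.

-61.23125, -166.68750

Field A=0, C=2: +0·20° lon, +2·10° lat → SW at lon -180°, lat -70°.
Square 6, 8: +6·2° lon, +8·1° lat → SW at lon -168°, lat -62°.
Subsquare p=15, s=18: +15·0.0833333° lon, +18·0.0416667° lat → SW at lon -166.75°, lat -61.25°.
Extended square 7, 4: +7·0.00833333° lon, +4·0.00416667° lat → SW at lon -166.692°, lat -61.2333°.
Cell spans 0.00833333° lon × 0.00416667° lat. Centre is SW corner plus half of each.
latitude -61.23125, longitude -166.68750.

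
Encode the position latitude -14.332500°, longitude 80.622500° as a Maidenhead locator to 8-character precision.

Add 180° to longitude and 90° to latitude: 260.62250, 75.66750.
Field: 260.62250/20 → 13 → N, 75.66750/10 → 7 → H; chars NH.
Square: 0.62250/2 → 0, 5.66750/1 → 5; chars 05.
Subsquare: 0.62250/0.0833333 → 7 → h, 0.66750/0.0416667 → 16 → q; chars hq.
Extended square: 0.03917/0.00833333 → 4, 0.00083/0.00416667 → 0; chars 40.

NH05hq40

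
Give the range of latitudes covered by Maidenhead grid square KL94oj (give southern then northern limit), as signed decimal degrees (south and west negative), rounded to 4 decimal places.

24.3750, 24.4167

Field K=10, L=11: +10·20° lon, +11·10° lat → SW at lon 20°, lat 20°.
Square 9, 4: +9·2° lon, +4·1° lat → SW at lon 38°, lat 24°.
Subsquare o=14, j=9: +14·0.0833333° lon, +9·0.0416667° lat → SW at lon 39.1667°, lat 24.375°.
Cell spans 0.0833333° lon × 0.0416667° lat.
south 24.3750, north 24.4167.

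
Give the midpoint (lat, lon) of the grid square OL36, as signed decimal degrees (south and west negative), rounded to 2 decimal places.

26.50, 107.00

Field O=14, L=11: +14·20° lon, +11·10° lat → SW at lon 100°, lat 20°.
Square 3, 6: +3·2° lon, +6·1° lat → SW at lon 106°, lat 26°.
Cell spans 2° lon × 1° lat. Centre is SW corner plus half of each.
latitude 26.50, longitude 107.00.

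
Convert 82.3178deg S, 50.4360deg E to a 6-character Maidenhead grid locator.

Shift to the Maidenhead origin (180°W, 90°S): lon 230.4360, lat 7.6822.
Field: lon ⌊230.4360/20⌋ = 11 → L; lat ⌊7.6822/10⌋ = 0 → A.
Square: lon ⌊10.4360/2⌋ = 5; lat ⌊7.6822/1⌋ = 7.
Subsquare: lon ⌊0.4360/0.0833333⌋ = 5 → f; lat ⌊0.6822/0.0416667⌋ = 16 → q.

LA57fq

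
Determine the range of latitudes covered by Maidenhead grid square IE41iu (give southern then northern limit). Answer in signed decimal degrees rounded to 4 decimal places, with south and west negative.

Field I=8, E=4: +8·20° lon, +4·10° lat → SW at lon -20°, lat -50°.
Square 4, 1: +4·2° lon, +1·1° lat → SW at lon -12°, lat -49°.
Subsquare i=8, u=20: +8·0.0833333° lon, +20·0.0416667° lat → SW at lon -11.3333°, lat -48.1667°.
Cell spans 0.0833333° lon × 0.0416667° lat.
south -48.1667, north -48.1250.

-48.1667, -48.1250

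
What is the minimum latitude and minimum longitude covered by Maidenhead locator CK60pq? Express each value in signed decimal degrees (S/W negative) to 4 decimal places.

Field C=2, K=10: +2·20° lon, +10·10° lat → SW at lon -140°, lat 10°.
Square 6, 0: +6·2° lon, +0·1° lat → SW at lon -128°, lat 10°.
Subsquare p=15, q=16: +15·0.0833333° lon, +16·0.0416667° lat → SW at lon -126.75°, lat 10.6667°.
latitude 10.6667, longitude -126.7500.

10.6667, -126.7500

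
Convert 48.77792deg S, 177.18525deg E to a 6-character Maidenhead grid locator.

RE81of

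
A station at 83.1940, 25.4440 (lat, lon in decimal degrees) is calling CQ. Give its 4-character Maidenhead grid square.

KR23

Shift to the Maidenhead origin (180°W, 90°S): lon 205.44, lat 173.19.
Field: lon ⌊205.44/20⌋ = 10 → K; lat ⌊173.19/10⌋ = 17 → R.
Square: lon ⌊5.44/2⌋ = 2; lat ⌊3.19/1⌋ = 3.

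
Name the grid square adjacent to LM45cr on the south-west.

LM45bq

Longitude subsquare c = 2; −1 → 1 = b.
Latitude subsquare r = 17; −1 → 16 = q.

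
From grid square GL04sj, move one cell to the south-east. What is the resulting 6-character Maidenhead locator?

GL04ti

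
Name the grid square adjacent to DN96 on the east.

Longitude square 9; +1 → 10, wraps to 0, carry into field.
Longitude field D = 3; +1 → 4 = E.
The latitude characters are unchanged.

EN06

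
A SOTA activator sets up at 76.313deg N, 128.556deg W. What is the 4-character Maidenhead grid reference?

CQ56

Shift to the Maidenhead origin (180°W, 90°S): lon 51.44, lat 166.31.
Field (20°×10°, letters A–R): 51.44/20 → 2 → C, 166.31/10 → 16 → Q; chars CQ.
Square (2°×1°, digits 0–9): 11.44/2 → 5, 6.31/1 → 6; chars 56.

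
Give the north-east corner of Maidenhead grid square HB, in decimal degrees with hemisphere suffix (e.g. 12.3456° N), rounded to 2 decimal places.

Field H=7, B=1: +7·20° lon, +1·10° lat → SW at lon -40°, lat -80°.
Cell spans 20° lon × 10° lat. NE corner is SW corner plus one full cell.
latitude 70.00° S, longitude 20.00° W.

70.00° S, 20.00° W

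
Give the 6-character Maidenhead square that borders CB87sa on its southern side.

CB86sx

Latitude subsquare a = 0; −1 → -1, wraps to 23 = x, carry into square.
Latitude square 7; −1 → 6.
The longitude characters are unchanged.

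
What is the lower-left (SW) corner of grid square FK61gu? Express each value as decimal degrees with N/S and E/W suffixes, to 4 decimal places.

11.8333° N, 67.5000° W

Field F=5, K=10: +5·20° lon, +10·10° lat → SW at lon -80°, lat 10°.
Square 6, 1: +6·2° lon, +1·1° lat → SW at lon -68°, lat 11°.
Subsquare g=6, u=20: +6·0.0833333° lon, +20·0.0416667° lat → SW at lon -67.5°, lat 11.8333°.
latitude 11.8333° N, longitude 67.5000° W.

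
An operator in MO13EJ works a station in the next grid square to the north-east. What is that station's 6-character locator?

MO13fk

Longitude subsquare e = 4; +1 → 5 = f.
Latitude subsquare j = 9; +1 → 10 = k.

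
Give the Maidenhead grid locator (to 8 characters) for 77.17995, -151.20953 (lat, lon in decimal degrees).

BQ47je43

Add 180° to longitude and 90° to latitude: 28.79047, 167.17995.
Field: lon ⌊28.79047/20⌋ = 1 → B; lat ⌊167.17995/10⌋ = 16 → Q.
Square: lon ⌊8.79047/2⌋ = 4; lat ⌊7.17995/1⌋ = 7.
Subsquare: lon ⌊0.79047/0.0833333⌋ = 9 → j; lat ⌊0.17995/0.0416667⌋ = 4 → e.
Extended square: lon ⌊0.04047/0.00833333⌋ = 4; lat ⌊0.01328/0.00416667⌋ = 3.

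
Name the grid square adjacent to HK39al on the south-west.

HK29xk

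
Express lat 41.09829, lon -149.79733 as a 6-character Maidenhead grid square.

BN51cc

Add 180° to longitude and 90° to latitude: 30.2027, 131.0983.
Field (20°×10°, letters A–R): lon ⌊30.2027/20⌋ = 1 → B; lat ⌊131.0983/10⌋ = 13 → N.
Square (2°×1°, digits 0–9): lon ⌊10.2027/2⌋ = 5; lat ⌊1.0983/1⌋ = 1.
Subsquare (5′×2.5′, letters a–x): lon ⌊0.2027/0.0833333⌋ = 2 → c; lat ⌊0.0983/0.0416667⌋ = 2 → c.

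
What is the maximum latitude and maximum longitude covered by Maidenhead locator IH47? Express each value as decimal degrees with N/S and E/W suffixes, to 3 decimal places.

12.000° S, 10.000° W

Field I=8, H=7: +8·20° lon, +7·10° lat → SW at lon -20°, lat -20°.
Square 4, 7: +4·2° lon, +7·1° lat → SW at lon -12°, lat -13°.
Cell spans 2° lon × 1° lat. NE corner is SW corner plus one full cell.
latitude 12.000° S, longitude 10.000° W.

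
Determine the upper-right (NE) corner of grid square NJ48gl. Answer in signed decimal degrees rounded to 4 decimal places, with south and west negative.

8.5000, 88.5833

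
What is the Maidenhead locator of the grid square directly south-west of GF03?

Longitude square 0; −1 → -1, wraps to 9, carry into field.
Longitude field G = 6; −1 → 5 = F.
Latitude square 3; −1 → 2.

FF92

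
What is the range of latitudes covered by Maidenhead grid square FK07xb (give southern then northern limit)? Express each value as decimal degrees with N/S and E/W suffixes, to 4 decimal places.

17.0417° N, 17.0833° N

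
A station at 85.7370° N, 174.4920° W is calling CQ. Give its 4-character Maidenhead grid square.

AR25

Offset from 180°W / 90°S: lon 5.51°, lat 175.74°.
Field: lon ⌊5.51/20⌋ = 0 → A; lat ⌊175.74/10⌋ = 17 → R.
Square: lon ⌊5.51/2⌋ = 2; lat ⌊5.74/1⌋ = 5.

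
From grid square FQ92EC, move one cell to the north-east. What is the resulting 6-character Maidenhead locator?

Longitude subsquare e = 4; +1 → 5 = f.
Latitude subsquare c = 2; +1 → 3 = d.

FQ92fd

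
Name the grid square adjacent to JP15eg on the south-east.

JP15ff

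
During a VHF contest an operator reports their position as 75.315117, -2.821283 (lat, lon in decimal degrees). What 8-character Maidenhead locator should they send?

Offset from 180°W / 90°S: lon 177.17872°, lat 165.31512°.
Field (20°×10°, letters A–R): 177.17872/20 → 8 → I, 165.31512/10 → 16 → Q; chars IQ.
Square (2°×1°, digits 0–9): 17.17872/2 → 8, 5.31512/1 → 5; chars 85.
Subsquare (5′×2.5′, letters a–x): 1.17872/0.0833333 → 14 → o, 0.31512/0.0416667 → 7 → h; chars oh.
Extended square (30″×15″, digits 0–9): 0.01205/0.00833333 → 1, 0.02345/0.00416667 → 5; chars 15.

IQ85oh15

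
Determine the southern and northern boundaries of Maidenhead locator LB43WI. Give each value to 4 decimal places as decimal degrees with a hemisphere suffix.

76.6667° S, 76.6250° S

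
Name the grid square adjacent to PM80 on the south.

PL89

Latitude square 0; −1 → -1, wraps to 9, carry into field.
Latitude field M = 12; −1 → 11 = L.
The longitude characters are unchanged.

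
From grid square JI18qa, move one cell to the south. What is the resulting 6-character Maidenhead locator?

Latitude subsquare a = 0; −1 → -1, wraps to 23 = x, carry into square.
Latitude square 8; −1 → 7.
The longitude characters are unchanged.

JI17qx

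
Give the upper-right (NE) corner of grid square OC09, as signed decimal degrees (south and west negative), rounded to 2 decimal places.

-60.00, 102.00

Field O=14, C=2: +14·20° lon, +2·10° lat → SW at lon 100°, lat -70°.
Square 0, 9: +0·2° lon, +9·1° lat → SW at lon 100°, lat -61°.
Cell spans 2° lon × 1° lat. NE corner is SW corner plus one full cell.
latitude -60.00, longitude 102.00.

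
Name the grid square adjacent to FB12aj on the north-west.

FB02xk

Longitude subsquare a = 0; −1 → -1, wraps to 23 = x, carry into square.
Longitude square 1; −1 → 0.
Latitude subsquare j = 9; +1 → 10 = k.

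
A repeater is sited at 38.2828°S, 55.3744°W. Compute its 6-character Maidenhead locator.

Add 180° to longitude and 90° to latitude: 124.6256, 51.7172.
Field: lon ⌊124.6256/20⌋ = 6 → G; lat ⌊51.7172/10⌋ = 5 → F.
Square: lon ⌊4.6256/2⌋ = 2; lat ⌊1.7172/1⌋ = 1.
Subsquare: lon ⌊0.6256/0.0833333⌋ = 7 → h; lat ⌊0.7172/0.0416667⌋ = 17 → r.

GF21hr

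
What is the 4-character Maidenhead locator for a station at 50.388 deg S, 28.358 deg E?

Offset from 180°W / 90°S: lon 208.36°, lat 39.61°.
Field: 208.36/20 → 10 → K, 39.61/10 → 3 → D; chars KD.
Square: 8.36/2 → 4, 9.61/1 → 9; chars 49.

KD49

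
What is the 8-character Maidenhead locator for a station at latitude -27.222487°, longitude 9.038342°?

Shift to the Maidenhead origin (180°W, 90°S): lon 189.03834, lat 62.77751.
Field: lon ⌊189.03834/20⌋ = 9 → J; lat ⌊62.77751/10⌋ = 6 → G.
Square: lon ⌊9.03834/2⌋ = 4; lat ⌊2.77751/1⌋ = 2.
Subsquare: lon ⌊1.03834/0.0833333⌋ = 12 → m; lat ⌊0.77751/0.0416667⌋ = 18 → s.
Extended square: lon ⌊0.03834/0.00833333⌋ = 4; lat ⌊0.02751/0.00416667⌋ = 6.

JG42ms46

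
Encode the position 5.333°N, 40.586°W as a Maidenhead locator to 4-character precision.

GJ95

Shift to the Maidenhead origin (180°W, 90°S): lon 139.41, lat 95.33.
Field: 139.41/20 → 6 → G, 95.33/10 → 9 → J; chars GJ.
Square: 19.41/2 → 9, 5.33/1 → 5; chars 95.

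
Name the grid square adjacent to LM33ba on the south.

LM32bx

Latitude subsquare a = 0; −1 → -1, wraps to 23 = x, carry into square.
Latitude square 3; −1 → 2.
The longitude characters are unchanged.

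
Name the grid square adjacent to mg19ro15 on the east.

MG19ro25

Longitude extended square 1; +1 → 2.
The latitude characters are unchanged.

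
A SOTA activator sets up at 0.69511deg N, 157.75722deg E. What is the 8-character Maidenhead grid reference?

QJ80vq06

Shift to the Maidenhead origin (180°W, 90°S): lon 337.75722, lat 90.69511.
Field: lon ⌊337.75722/20⌋ = 16 → Q; lat ⌊90.69511/10⌋ = 9 → J.
Square: lon ⌊17.75722/2⌋ = 8; lat ⌊0.69511/1⌋ = 0.
Subsquare: lon ⌊1.75722/0.0833333⌋ = 21 → v; lat ⌊0.69511/0.0416667⌋ = 16 → q.
Extended square: lon ⌊0.00722/0.00833333⌋ = 0; lat ⌊0.02844/0.00416667⌋ = 6.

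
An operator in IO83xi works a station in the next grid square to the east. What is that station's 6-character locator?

IO93ai

Longitude subsquare x = 23; +1 → 24, wraps to 0 = a, carry into square.
Longitude square 8; +1 → 9.
The latitude characters are unchanged.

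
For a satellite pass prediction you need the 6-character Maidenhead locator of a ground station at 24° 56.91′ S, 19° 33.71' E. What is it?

Add 180° to longitude and 90° to latitude: 199.5618, 65.0515.
Field: lon ⌊199.5618/20⌋ = 9 → J; lat ⌊65.0515/10⌋ = 6 → G.
Square: lon ⌊19.5618/2⌋ = 9; lat ⌊5.0515/1⌋ = 5.
Subsquare: lon ⌊1.5618/0.0833333⌋ = 18 → s; lat ⌊0.0515/0.0416667⌋ = 1 → b.

JG95sb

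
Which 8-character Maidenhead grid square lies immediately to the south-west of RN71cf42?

RN71cf31

Longitude extended square 4; −1 → 3.
Latitude extended square 2; −1 → 1.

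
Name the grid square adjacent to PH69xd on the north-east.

PH79ae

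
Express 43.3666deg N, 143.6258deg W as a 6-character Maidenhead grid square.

BN83ei

Add 180° to longitude and 90° to latitude: 36.3742, 133.3666.
Field: lon ⌊36.3742/20⌋ = 1 → B; lat ⌊133.3666/10⌋ = 13 → N.
Square: lon ⌊16.3742/2⌋ = 8; lat ⌊3.3666/1⌋ = 3.
Subsquare: lon ⌊0.3742/0.0833333⌋ = 4 → e; lat ⌊0.3666/0.0416667⌋ = 8 → i.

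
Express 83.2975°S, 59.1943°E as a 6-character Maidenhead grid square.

LA96oq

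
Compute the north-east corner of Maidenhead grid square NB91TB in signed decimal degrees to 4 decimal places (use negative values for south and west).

Field N=13, B=1: +13·20° lon, +1·10° lat → SW at lon 80°, lat -80°.
Square 9, 1: +9·2° lon, +1·1° lat → SW at lon 98°, lat -79°.
Subsquare t=19, b=1: +19·0.0833333° lon, +1·0.0416667° lat → SW at lon 99.5833°, lat -78.9583°.
Cell spans 0.0833333° lon × 0.0416667° lat. NE corner is SW corner plus one full cell.
latitude -78.9167, longitude 99.6667.

-78.9167, 99.6667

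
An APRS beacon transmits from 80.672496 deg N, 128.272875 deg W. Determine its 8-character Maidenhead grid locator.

Shift to the Maidenhead origin (180°W, 90°S): lon 51.72713, lat 170.67250.
Field: lon ⌊51.72713/20⌋ = 2 → C; lat ⌊170.67250/10⌋ = 17 → R.
Square: lon ⌊11.72713/2⌋ = 5; lat ⌊0.67250/1⌋ = 0.
Subsquare: lon ⌊1.72713/0.0833333⌋ = 20 → u; lat ⌊0.67250/0.0416667⌋ = 16 → q.
Extended square: lon ⌊0.06046/0.00833333⌋ = 7; lat ⌊0.00583/0.00416667⌋ = 1.

CR50uq71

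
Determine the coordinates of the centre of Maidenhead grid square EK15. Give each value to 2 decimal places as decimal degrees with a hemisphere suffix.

15.50° N, 97.00° W

Field E=4, K=10: +4·20° lon, +10·10° lat → SW at lon -100°, lat 10°.
Square 1, 5: +1·2° lon, +5·1° lat → SW at lon -98°, lat 15°.
Cell spans 2° lon × 1° lat. Centre is SW corner plus half of each.
latitude 15.50° N, longitude 97.00° W.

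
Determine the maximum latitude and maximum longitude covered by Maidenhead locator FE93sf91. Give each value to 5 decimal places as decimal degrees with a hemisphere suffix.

46.78333° S, 60.41667° W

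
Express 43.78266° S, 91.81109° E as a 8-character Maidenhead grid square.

NE56vf72

Add 180° to longitude and 90° to latitude: 271.81109, 46.21734.
Field: 271.81109/20 → 13 → N, 46.21734/10 → 4 → E; chars NE.
Square: 11.81109/2 → 5, 6.21734/1 → 6; chars 56.
Subsquare: 1.81109/0.0833333 → 21 → v, 0.21734/0.0416667 → 5 → f; chars vf.
Extended square: 0.06109/0.00833333 → 7, 0.00901/0.00416667 → 2; chars 72.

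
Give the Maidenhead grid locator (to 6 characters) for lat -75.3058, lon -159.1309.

BB04kq

Shift to the Maidenhead origin (180°W, 90°S): lon 20.8691, lat 14.6942.
Field: 20.8691/20 → 1 → B, 14.6942/10 → 1 → B; chars BB.
Square: 0.8691/2 → 0, 4.6942/1 → 4; chars 04.
Subsquare: 0.8691/0.0833333 → 10 → k, 0.6942/0.0416667 → 16 → q; chars kq.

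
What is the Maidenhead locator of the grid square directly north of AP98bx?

Latitude subsquare x = 23; +1 → 24, wraps to 0 = a, carry into square.
Latitude square 8; +1 → 9.
The longitude characters are unchanged.

AP99ba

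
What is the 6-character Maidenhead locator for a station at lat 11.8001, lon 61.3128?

Shift to the Maidenhead origin (180°W, 90°S): lon 241.3128, lat 101.8001.
Field: lon ⌊241.3128/20⌋ = 12 → M; lat ⌊101.8001/10⌋ = 10 → K.
Square: lon ⌊1.3128/2⌋ = 0; lat ⌊1.8001/1⌋ = 1.
Subsquare: lon ⌊1.3128/0.0833333⌋ = 15 → p; lat ⌊0.8001/0.0416667⌋ = 19 → t.

MK01pt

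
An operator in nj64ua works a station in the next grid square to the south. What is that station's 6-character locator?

Latitude subsquare a = 0; −1 → -1, wraps to 23 = x, carry into square.
Latitude square 4; −1 → 3.
The longitude characters are unchanged.

NJ63ux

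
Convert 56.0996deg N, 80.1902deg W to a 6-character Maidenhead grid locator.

EO96vc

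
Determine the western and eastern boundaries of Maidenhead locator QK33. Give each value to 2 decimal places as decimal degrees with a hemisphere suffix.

146.00° E, 148.00° E

Field Q=16, K=10: +16·20° lon, +10·10° lat → SW at lon 140°, lat 10°.
Square 3, 3: +3·2° lon, +3·1° lat → SW at lon 146°, lat 13°.
Cell spans 2° lon × 1° lat.
west 146.00° E, east 148.00° E.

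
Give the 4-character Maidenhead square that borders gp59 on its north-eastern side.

Longitude square 5; +1 → 6.
Latitude square 9; +1 → 10, wraps to 0, carry into field.
Latitude field P = 15; +1 → 16 = Q.

GQ60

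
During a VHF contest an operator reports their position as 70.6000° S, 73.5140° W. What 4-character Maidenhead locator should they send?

FB39

Offset from 180°W / 90°S: lon 106.49°, lat 19.40°.
Field: lon ⌊106.49/20⌋ = 5 → F; lat ⌊19.40/10⌋ = 1 → B.
Square: lon ⌊6.49/2⌋ = 3; lat ⌊9.40/1⌋ = 9.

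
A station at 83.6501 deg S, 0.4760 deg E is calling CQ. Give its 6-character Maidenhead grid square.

JA06fi

Offset from 180°W / 90°S: lon 180.4760°, lat 6.3499°.
Field: lon ⌊180.4760/20⌋ = 9 → J; lat ⌊6.3499/10⌋ = 0 → A.
Square: lon ⌊0.4760/2⌋ = 0; lat ⌊6.3499/1⌋ = 6.
Subsquare: lon ⌊0.4760/0.0833333⌋ = 5 → f; lat ⌊0.3499/0.0416667⌋ = 8 → i.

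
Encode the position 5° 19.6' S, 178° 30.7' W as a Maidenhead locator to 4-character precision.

AI04

Add 180° to longitude and 90° to latitude: 1.49, 84.67.
Field (20°×10°, letters A–R): 1.49/20 → 0 → A, 84.67/10 → 8 → I; chars AI.
Square (2°×1°, digits 0–9): 1.49/2 → 0, 4.67/1 → 4; chars 04.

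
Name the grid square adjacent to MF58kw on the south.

MF58kv

Latitude subsquare w = 22; −1 → 21 = v.
The longitude characters are unchanged.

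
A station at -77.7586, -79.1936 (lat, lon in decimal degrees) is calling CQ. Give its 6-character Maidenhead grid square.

Add 180° to longitude and 90° to latitude: 100.8064, 12.2414.
Field (20°×10°, letters A–R): lon ⌊100.8064/20⌋ = 5 → F; lat ⌊12.2414/10⌋ = 1 → B.
Square (2°×1°, digits 0–9): lon ⌊0.8064/2⌋ = 0; lat ⌊2.2414/1⌋ = 2.
Subsquare (5′×2.5′, letters a–x): lon ⌊0.8064/0.0833333⌋ = 9 → j; lat ⌊0.2414/0.0416667⌋ = 5 → f.

FB02jf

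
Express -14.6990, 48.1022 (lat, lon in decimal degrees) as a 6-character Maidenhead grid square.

Add 180° to longitude and 90° to latitude: 228.1022, 75.3010.
Field: 228.1022/20 → 11 → L, 75.3010/10 → 7 → H; chars LH.
Square: 8.1022/2 → 4, 5.3010/1 → 5; chars 45.
Subsquare: 0.1022/0.0833333 → 1 → b, 0.3010/0.0416667 → 7 → h; chars bh.

LH45bh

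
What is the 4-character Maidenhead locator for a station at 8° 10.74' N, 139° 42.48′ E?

Offset from 180°W / 90°S: lon 319.71°, lat 98.18°.
Field (20°×10°, letters A–R): 319.71/20 → 15 → P, 98.18/10 → 9 → J; chars PJ.
Square (2°×1°, digits 0–9): 19.71/2 → 9, 8.18/1 → 8; chars 98.

PJ98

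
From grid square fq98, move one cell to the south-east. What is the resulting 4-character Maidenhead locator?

GQ07

Longitude square 9; +1 → 10, wraps to 0, carry into field.
Longitude field F = 5; +1 → 6 = G.
Latitude square 8; −1 → 7.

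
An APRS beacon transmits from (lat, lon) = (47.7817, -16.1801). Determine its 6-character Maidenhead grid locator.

IN17vs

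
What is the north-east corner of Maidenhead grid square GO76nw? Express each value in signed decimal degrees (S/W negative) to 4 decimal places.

Field G=6, O=14: +6·20° lon, +14·10° lat → SW at lon -60°, lat 50°.
Square 7, 6: +7·2° lon, +6·1° lat → SW at lon -46°, lat 56°.
Subsquare n=13, w=22: +13·0.0833333° lon, +22·0.0416667° lat → SW at lon -44.9167°, lat 56.9167°.
Cell spans 0.0833333° lon × 0.0416667° lat. NE corner is SW corner plus one full cell.
latitude 56.9583, longitude -44.8333.

56.9583, -44.8333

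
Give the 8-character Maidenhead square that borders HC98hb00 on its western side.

Longitude extended square 0; −1 → -1, wraps to 9, carry into subsquare.
Longitude subsquare h = 7; −1 → 6 = g.
The latitude characters are unchanged.

HC98gb90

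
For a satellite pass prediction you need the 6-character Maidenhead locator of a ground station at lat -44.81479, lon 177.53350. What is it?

RE85se

Shift to the Maidenhead origin (180°W, 90°S): lon 357.5335, lat 45.1852.
Field: 357.5335/20 → 17 → R, 45.1852/10 → 4 → E; chars RE.
Square: 17.5335/2 → 8, 5.1852/1 → 5; chars 85.
Subsquare: 1.5335/0.0833333 → 18 → s, 0.1852/0.0416667 → 4 → e; chars se.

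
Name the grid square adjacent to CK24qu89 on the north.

CK24qv80

Latitude extended square 9; +1 → 10, wraps to 0, carry into subsquare.
Latitude subsquare u = 20; +1 → 21 = v.
The longitude characters are unchanged.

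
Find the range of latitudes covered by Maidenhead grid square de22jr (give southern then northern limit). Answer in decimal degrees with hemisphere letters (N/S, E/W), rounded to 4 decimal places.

47.2917° S, 47.2500° S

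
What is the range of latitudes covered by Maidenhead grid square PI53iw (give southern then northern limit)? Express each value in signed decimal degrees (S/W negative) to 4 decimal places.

-6.0833, -6.0417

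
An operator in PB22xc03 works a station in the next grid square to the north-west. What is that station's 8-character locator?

Longitude extended square 0; −1 → -1, wraps to 9, carry into subsquare.
Longitude subsquare x = 23; −1 → 22 = w.
Latitude extended square 3; +1 → 4.

PB22wc94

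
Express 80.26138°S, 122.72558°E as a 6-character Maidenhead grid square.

PA19ir

Shift to the Maidenhead origin (180°W, 90°S): lon 302.7256, lat 9.7386.
Field: 302.7256/20 → 15 → P, 9.7386/10 → 0 → A; chars PA.
Square: 2.7256/2 → 1, 9.7386/1 → 9; chars 19.
Subsquare: 0.7256/0.0833333 → 8 → i, 0.7386/0.0416667 → 17 → r; chars ir.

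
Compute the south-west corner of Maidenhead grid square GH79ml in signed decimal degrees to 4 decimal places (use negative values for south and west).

-10.5417, -45.0000

Field G=6, H=7: +6·20° lon, +7·10° lat → SW at lon -60°, lat -20°.
Square 7, 9: +7·2° lon, +9·1° lat → SW at lon -46°, lat -11°.
Subsquare m=12, l=11: +12·0.0833333° lon, +11·0.0416667° lat → SW at lon -45°, lat -10.5417°.
latitude -10.5417, longitude -45.0000.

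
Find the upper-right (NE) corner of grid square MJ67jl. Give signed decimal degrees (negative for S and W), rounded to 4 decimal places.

Field M=12, J=9: +12·20° lon, +9·10° lat → SW at lon 60°, lat 0°.
Square 6, 7: +6·2° lon, +7·1° lat → SW at lon 72°, lat 7°.
Subsquare j=9, l=11: +9·0.0833333° lon, +11·0.0416667° lat → SW at lon 72.75°, lat 7.45833°.
Cell spans 0.0833333° lon × 0.0416667° lat. NE corner is SW corner plus one full cell.
latitude 7.5000, longitude 72.8333.

7.5000, 72.8333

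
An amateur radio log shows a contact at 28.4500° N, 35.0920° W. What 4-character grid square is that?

HL28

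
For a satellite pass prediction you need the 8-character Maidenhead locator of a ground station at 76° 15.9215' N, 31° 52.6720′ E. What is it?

Add 180° to longitude and 90° to latitude: 211.87787, 166.26536.
Field: 211.87787/20 → 10 → K, 166.26536/10 → 16 → Q; chars KQ.
Square: 11.87787/2 → 5, 6.26536/1 → 6; chars 56.
Subsquare: 1.87787/0.0833333 → 22 → w, 0.26536/0.0416667 → 6 → g; chars wg.
Extended square: 0.04453/0.00833333 → 5, 0.01536/0.00416667 → 3; chars 53.

KQ56wg53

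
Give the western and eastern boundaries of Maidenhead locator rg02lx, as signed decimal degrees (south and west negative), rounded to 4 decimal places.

Field R=17, G=6: +17·20° lon, +6·10° lat → SW at lon 160°, lat -30°.
Square 0, 2: +0·2° lon, +2·1° lat → SW at lon 160°, lat -28°.
Subsquare l=11, x=23: +11·0.0833333° lon, +23·0.0416667° lat → SW at lon 160.917°, lat -27.0417°.
Cell spans 0.0833333° lon × 0.0416667° lat.
west 160.9167, east 161.0000.

160.9167, 161.0000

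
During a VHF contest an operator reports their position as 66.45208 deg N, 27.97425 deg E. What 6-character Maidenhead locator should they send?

KP36xk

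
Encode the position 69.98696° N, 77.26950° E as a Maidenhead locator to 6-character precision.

MP89px

Add 180° to longitude and 90° to latitude: 257.2695, 159.9870.
Field: lon ⌊257.2695/20⌋ = 12 → M; lat ⌊159.9870/10⌋ = 15 → P.
Square: lon ⌊17.2695/2⌋ = 8; lat ⌊9.9870/1⌋ = 9.
Subsquare: lon ⌊1.2695/0.0833333⌋ = 15 → p; lat ⌊0.9870/0.0416667⌋ = 23 → x.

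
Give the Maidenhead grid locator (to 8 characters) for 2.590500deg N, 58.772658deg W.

Offset from 180°W / 90°S: lon 121.22734°, lat 92.59050°.
Field: 121.22734/20 → 6 → G, 92.59050/10 → 9 → J; chars GJ.
Square: 1.22734/2 → 0, 2.59050/1 → 2; chars 02.
Subsquare: 1.22734/0.0833333 → 14 → o, 0.59050/0.0416667 → 14 → o; chars oo.
Extended square: 0.06068/0.00833333 → 7, 0.00717/0.00416667 → 1; chars 71.

GJ02oo71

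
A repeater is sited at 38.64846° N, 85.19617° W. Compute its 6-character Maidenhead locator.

EM78jp

Shift to the Maidenhead origin (180°W, 90°S): lon 94.8038, lat 128.6485.
Field: 94.8038/20 → 4 → E, 128.6485/10 → 12 → M; chars EM.
Square: 14.8038/2 → 7, 8.6485/1 → 8; chars 78.
Subsquare: 0.8038/0.0833333 → 9 → j, 0.6485/0.0416667 → 15 → p; chars jp.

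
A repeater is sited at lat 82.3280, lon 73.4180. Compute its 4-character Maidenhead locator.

MR62

Shift to the Maidenhead origin (180°W, 90°S): lon 253.42, lat 172.33.
Field (20°×10°, letters A–R): 253.42/20 → 12 → M, 172.33/10 → 17 → R; chars MR.
Square (2°×1°, digits 0–9): 13.42/2 → 6, 2.33/1 → 2; chars 62.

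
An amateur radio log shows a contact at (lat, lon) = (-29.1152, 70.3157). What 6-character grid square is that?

MG50dv

Offset from 180°W / 90°S: lon 250.3157°, lat 60.8848°.
Field (20°×10°, letters A–R): 250.3157/20 → 12 → M, 60.8848/10 → 6 → G; chars MG.
Square (2°×1°, digits 0–9): 10.3157/2 → 5, 0.8848/1 → 0; chars 50.
Subsquare (5′×2.5′, letters a–x): 0.3157/0.0833333 → 3 → d, 0.8848/0.0416667 → 21 → v; chars dv.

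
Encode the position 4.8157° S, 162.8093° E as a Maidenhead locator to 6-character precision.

Shift to the Maidenhead origin (180°W, 90°S): lon 342.8093, lat 85.1843.
Field: 342.8093/20 → 17 → R, 85.1843/10 → 8 → I; chars RI.
Square: 2.8093/2 → 1, 5.1843/1 → 5; chars 15.
Subsquare: 0.8093/0.0833333 → 9 → j, 0.1843/0.0416667 → 4 → e; chars je.

RI15je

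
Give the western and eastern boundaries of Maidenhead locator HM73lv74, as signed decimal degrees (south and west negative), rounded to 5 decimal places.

Field H=7, M=12: +7·20° lon, +12·10° lat → SW at lon -40°, lat 30°.
Square 7, 3: +7·2° lon, +3·1° lat → SW at lon -26°, lat 33°.
Subsquare l=11, v=21: +11·0.0833333° lon, +21·0.0416667° lat → SW at lon -25.0833°, lat 33.875°.
Extended square 7, 4: +7·0.00833333° lon, +4·0.00416667° lat → SW at lon -25.025°, lat 33.8917°.
Cell spans 0.00833333° lon × 0.00416667° lat.
west -25.02500, east -25.01667.

-25.02500, -25.01667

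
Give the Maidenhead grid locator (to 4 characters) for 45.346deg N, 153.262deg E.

QN65

Offset from 180°W / 90°S: lon 333.26°, lat 135.35°.
Field: lon ⌊333.26/20⌋ = 16 → Q; lat ⌊135.35/10⌋ = 13 → N.
Square: lon ⌊13.26/2⌋ = 6; lat ⌊5.35/1⌋ = 5.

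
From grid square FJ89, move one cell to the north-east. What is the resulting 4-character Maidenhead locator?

FK90

Longitude square 8; +1 → 9.
Latitude square 9; +1 → 10, wraps to 0, carry into field.
Latitude field J = 9; +1 → 10 = K.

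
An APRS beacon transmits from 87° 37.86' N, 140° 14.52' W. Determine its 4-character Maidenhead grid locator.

BR97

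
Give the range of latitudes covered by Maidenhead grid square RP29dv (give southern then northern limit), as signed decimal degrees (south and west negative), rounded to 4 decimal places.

69.8750, 69.9167

Field R=17, P=15: +17·20° lon, +15·10° lat → SW at lon 160°, lat 60°.
Square 2, 9: +2·2° lon, +9·1° lat → SW at lon 164°, lat 69°.
Subsquare d=3, v=21: +3·0.0833333° lon, +21·0.0416667° lat → SW at lon 164.25°, lat 69.875°.
Cell spans 0.0833333° lon × 0.0416667° lat.
south 69.8750, north 69.9167.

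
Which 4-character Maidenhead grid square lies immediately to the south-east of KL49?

KL58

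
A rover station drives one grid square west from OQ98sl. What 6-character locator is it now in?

Longitude subsquare s = 18; −1 → 17 = r.
The latitude characters are unchanged.

OQ98rl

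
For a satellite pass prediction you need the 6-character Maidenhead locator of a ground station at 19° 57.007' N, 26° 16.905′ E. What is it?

KK39dw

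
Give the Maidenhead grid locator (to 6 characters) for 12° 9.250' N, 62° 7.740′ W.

FK82wd

Shift to the Maidenhead origin (180°W, 90°S): lon 117.8710, lat 102.1542.
Field (20°×10°, letters A–R): 117.8710/20 → 5 → F, 102.1542/10 → 10 → K; chars FK.
Square (2°×1°, digits 0–9): 17.8710/2 → 8, 2.1542/1 → 2; chars 82.
Subsquare (5′×2.5′, letters a–x): 1.8710/0.0833333 → 22 → w, 0.1542/0.0416667 → 3 → d; chars wd.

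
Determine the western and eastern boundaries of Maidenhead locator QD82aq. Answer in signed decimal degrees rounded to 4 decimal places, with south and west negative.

156.0000, 156.0833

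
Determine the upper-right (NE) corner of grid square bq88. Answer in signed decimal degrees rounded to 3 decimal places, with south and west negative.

79.000, -142.000

Field B=1, Q=16: +1·20° lon, +16·10° lat → SW at lon -160°, lat 70°.
Square 8, 8: +8·2° lon, +8·1° lat → SW at lon -144°, lat 78°.
Cell spans 2° lon × 1° lat. NE corner is SW corner plus one full cell.
latitude 79.000, longitude -142.000.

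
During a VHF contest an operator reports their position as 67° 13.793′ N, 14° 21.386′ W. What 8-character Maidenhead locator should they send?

Add 180° to longitude and 90° to latitude: 165.64357, 157.22988.
Field: 165.64357/20 → 8 → I, 157.22988/10 → 15 → P; chars IP.
Square: 5.64357/2 → 2, 7.22988/1 → 7; chars 27.
Subsquare: 1.64357/0.0833333 → 19 → t, 0.22988/0.0416667 → 5 → f; chars tf.
Extended square: 0.06023/0.00833333 → 7, 0.02155/0.00416667 → 5; chars 75.

IP27tf75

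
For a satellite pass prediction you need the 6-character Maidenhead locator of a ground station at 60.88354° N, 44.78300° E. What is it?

LP20jv

Offset from 180°W / 90°S: lon 224.7830°, lat 150.8835°.
Field: 224.7830/20 → 11 → L, 150.8835/10 → 15 → P; chars LP.
Square: 4.7830/2 → 2, 0.8835/1 → 0; chars 20.
Subsquare: 0.7830/0.0833333 → 9 → j, 0.8835/0.0416667 → 21 → v; chars jv.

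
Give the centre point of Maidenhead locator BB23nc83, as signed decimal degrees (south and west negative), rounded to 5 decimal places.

-76.90208, -154.84583

Field B=1, B=1: +1·20° lon, +1·10° lat → SW at lon -160°, lat -80°.
Square 2, 3: +2·2° lon, +3·1° lat → SW at lon -156°, lat -77°.
Subsquare n=13, c=2: +13·0.0833333° lon, +2·0.0416667° lat → SW at lon -154.917°, lat -76.9167°.
Extended square 8, 3: +8·0.00833333° lon, +3·0.00416667° lat → SW at lon -154.85°, lat -76.9042°.
Cell spans 0.00833333° lon × 0.00416667° lat. Centre is SW corner plus half of each.
latitude -76.90208, longitude -154.84583.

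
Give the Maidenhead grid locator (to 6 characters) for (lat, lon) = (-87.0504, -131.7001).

CA42dw

Add 180° to longitude and 90° to latitude: 48.2999, 2.9496.
Field: lon ⌊48.2999/20⌋ = 2 → C; lat ⌊2.9496/10⌋ = 0 → A.
Square: lon ⌊8.2999/2⌋ = 4; lat ⌊2.9496/1⌋ = 2.
Subsquare: lon ⌊0.2999/0.0833333⌋ = 3 → d; lat ⌊0.9496/0.0416667⌋ = 22 → w.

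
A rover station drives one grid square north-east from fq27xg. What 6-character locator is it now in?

FQ37ah

Longitude subsquare x = 23; +1 → 24, wraps to 0 = a, carry into square.
Longitude square 2; +1 → 3.
Latitude subsquare g = 6; +1 → 7 = h.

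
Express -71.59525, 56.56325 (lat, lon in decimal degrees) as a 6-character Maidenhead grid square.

Offset from 180°W / 90°S: lon 236.5632°, lat 18.4048°.
Field: 236.5632/20 → 11 → L, 18.4048/10 → 1 → B; chars LB.
Square: 16.5632/2 → 8, 8.4048/1 → 8; chars 88.
Subsquare: 0.5632/0.0833333 → 6 → g, 0.4048/0.0416667 → 9 → j; chars gj.

LB88gj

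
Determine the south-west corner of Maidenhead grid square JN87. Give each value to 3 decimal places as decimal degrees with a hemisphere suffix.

47.000° N, 16.000° E

Field J=9, N=13: +9·20° lon, +13·10° lat → SW at lon 0°, lat 40°.
Square 8, 7: +8·2° lon, +7·1° lat → SW at lon 16°, lat 47°.
latitude 47.000° N, longitude 16.000° E.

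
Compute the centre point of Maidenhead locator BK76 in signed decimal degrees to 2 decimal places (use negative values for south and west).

16.50, -145.00

Field B=1, K=10: +1·20° lon, +10·10° lat → SW at lon -160°, lat 10°.
Square 7, 6: +7·2° lon, +6·1° lat → SW at lon -146°, lat 16°.
Cell spans 2° lon × 1° lat. Centre is SW corner plus half of each.
latitude 16.50, longitude -145.00.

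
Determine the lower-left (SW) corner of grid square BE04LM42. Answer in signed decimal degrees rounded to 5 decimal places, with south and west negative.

-45.49167, -159.05000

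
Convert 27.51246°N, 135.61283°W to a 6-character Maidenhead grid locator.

Shift to the Maidenhead origin (180°W, 90°S): lon 44.3872, lat 117.5125.
Field: 44.3872/20 → 2 → C, 117.5125/10 → 11 → L; chars CL.
Square: 4.3872/2 → 2, 7.5125/1 → 7; chars 27.
Subsquare: 0.3872/0.0833333 → 4 → e, 0.5125/0.0416667 → 12 → m; chars em.

CL27em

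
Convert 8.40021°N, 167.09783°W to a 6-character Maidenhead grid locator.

AJ68kj

Shift to the Maidenhead origin (180°W, 90°S): lon 12.9022, lat 98.4002.
Field: 12.9022/20 → 0 → A, 98.4002/10 → 9 → J; chars AJ.
Square: 12.9022/2 → 6, 8.4002/1 → 8; chars 68.
Subsquare: 0.9022/0.0833333 → 10 → k, 0.4002/0.0416667 → 9 → j; chars kj.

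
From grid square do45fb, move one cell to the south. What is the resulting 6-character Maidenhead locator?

Latitude subsquare b = 1; −1 → 0 = a.
The longitude characters are unchanged.

DO45fa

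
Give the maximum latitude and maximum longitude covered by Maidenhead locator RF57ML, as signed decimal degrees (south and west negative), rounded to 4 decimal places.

-32.5000, 171.0833

Field R=17, F=5: +17·20° lon, +5·10° lat → SW at lon 160°, lat -40°.
Square 5, 7: +5·2° lon, +7·1° lat → SW at lon 170°, lat -33°.
Subsquare m=12, l=11: +12·0.0833333° lon, +11·0.0416667° lat → SW at lon 171°, lat -32.5417°.
Cell spans 0.0833333° lon × 0.0416667° lat. NE corner is SW corner plus one full cell.
latitude -32.5000, longitude 171.0833.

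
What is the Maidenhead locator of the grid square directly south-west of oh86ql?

OH86pk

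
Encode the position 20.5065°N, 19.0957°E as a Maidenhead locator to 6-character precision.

JL90nm

Offset from 180°W / 90°S: lon 199.0957°, lat 110.5065°.
Field (20°×10°, letters A–R): lon ⌊199.0957/20⌋ = 9 → J; lat ⌊110.5065/10⌋ = 11 → L.
Square (2°×1°, digits 0–9): lon ⌊19.0957/2⌋ = 9; lat ⌊0.5065/1⌋ = 0.
Subsquare (5′×2.5′, letters a–x): lon ⌊1.0957/0.0833333⌋ = 13 → n; lat ⌊0.5065/0.0416667⌋ = 12 → m.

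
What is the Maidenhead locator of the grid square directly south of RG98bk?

RG98bj

Latitude subsquare k = 10; −1 → 9 = j.
The longitude characters are unchanged.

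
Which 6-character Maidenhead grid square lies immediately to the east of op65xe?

OP75ae

Longitude subsquare x = 23; +1 → 24, wraps to 0 = a, carry into square.
Longitude square 6; +1 → 7.
The latitude characters are unchanged.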